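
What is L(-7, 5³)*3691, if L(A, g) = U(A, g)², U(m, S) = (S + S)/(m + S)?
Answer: 57671875/3481 ≈ 16568.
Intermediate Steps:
U(m, S) = 2*S/(S + m) (U(m, S) = (2*S)/(S + m) = 2*S/(S + m))
L(A, g) = 4*g²/(A + g)² (L(A, g) = (2*g/(g + A))² = (2*g/(A + g))² = 4*g²/(A + g)²)
L(-7, 5³)*3691 = (4*(5³)²/(-7 + 5³)²)*3691 = (4*125²/(-7 + 125)²)*3691 = (4*15625/118²)*3691 = (4*15625*(1/13924))*3691 = (15625/3481)*3691 = 57671875/3481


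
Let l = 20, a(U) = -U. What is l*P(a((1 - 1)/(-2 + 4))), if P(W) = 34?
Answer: 680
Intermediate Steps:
l*P(a((1 - 1)/(-2 + 4))) = 20*34 = 680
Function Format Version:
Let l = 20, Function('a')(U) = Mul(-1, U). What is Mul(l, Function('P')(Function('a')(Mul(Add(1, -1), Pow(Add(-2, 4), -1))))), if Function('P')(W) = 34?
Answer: 680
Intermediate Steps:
Mul(l, Function('P')(Function('a')(Mul(Add(1, -1), Pow(Add(-2, 4), -1))))) = Mul(20, 34) = 680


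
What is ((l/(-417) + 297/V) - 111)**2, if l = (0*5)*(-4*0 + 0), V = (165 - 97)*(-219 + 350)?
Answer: 977114457081/79352464 ≈ 12314.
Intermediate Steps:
V = 8908 (V = 68*131 = 8908)
l = 0 (l = 0*(0 + 0) = 0*0 = 0)
((l/(-417) + 297/V) - 111)**2 = ((0/(-417) + 297/8908) - 111)**2 = ((0*(-1/417) + 297*(1/8908)) - 111)**2 = ((0 + 297/8908) - 111)**2 = (297/8908 - 111)**2 = (-988491/8908)**2 = 977114457081/79352464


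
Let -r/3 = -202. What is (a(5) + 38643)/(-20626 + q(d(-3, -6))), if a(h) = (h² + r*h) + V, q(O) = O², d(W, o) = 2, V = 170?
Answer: -6978/3437 ≈ -2.0303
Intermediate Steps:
r = 606 (r = -3*(-202) = 606)
a(h) = 170 + h² + 606*h (a(h) = (h² + 606*h) + 170 = 170 + h² + 606*h)
(a(5) + 38643)/(-20626 + q(d(-3, -6))) = ((170 + 5² + 606*5) + 38643)/(-20626 + 2²) = ((170 + 25 + 3030) + 38643)/(-20626 + 4) = (3225 + 38643)/(-20622) = 41868*(-1/20622) = -6978/3437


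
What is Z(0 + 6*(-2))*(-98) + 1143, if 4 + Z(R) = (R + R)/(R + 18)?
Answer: 1927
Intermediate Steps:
Z(R) = -4 + 2*R/(18 + R) (Z(R) = -4 + (R + R)/(R + 18) = -4 + (2*R)/(18 + R) = -4 + 2*R/(18 + R))
Z(0 + 6*(-2))*(-98) + 1143 = (2*(-36 - (0 + 6*(-2)))/(18 + (0 + 6*(-2))))*(-98) + 1143 = (2*(-36 - (0 - 12))/(18 + (0 - 12)))*(-98) + 1143 = (2*(-36 - 1*(-12))/(18 - 12))*(-98) + 1143 = (2*(-36 + 12)/6)*(-98) + 1143 = (2*(1/6)*(-24))*(-98) + 1143 = -8*(-98) + 1143 = 784 + 1143 = 1927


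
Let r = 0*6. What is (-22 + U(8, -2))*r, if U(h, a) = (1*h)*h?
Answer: 0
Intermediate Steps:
U(h, a) = h² (U(h, a) = h*h = h²)
r = 0
(-22 + U(8, -2))*r = (-22 + 8²)*0 = (-22 + 64)*0 = 42*0 = 0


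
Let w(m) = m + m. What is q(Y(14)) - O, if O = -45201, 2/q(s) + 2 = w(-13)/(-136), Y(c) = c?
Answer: 5559587/123 ≈ 45200.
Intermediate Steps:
w(m) = 2*m
q(s) = -136/123 (q(s) = 2/(-2 + (2*(-13))/(-136)) = 2/(-2 - 26*(-1/136)) = 2/(-2 + 13/68) = 2/(-123/68) = 2*(-68/123) = -136/123)
q(Y(14)) - O = -136/123 - 1*(-45201) = -136/123 + 45201 = 5559587/123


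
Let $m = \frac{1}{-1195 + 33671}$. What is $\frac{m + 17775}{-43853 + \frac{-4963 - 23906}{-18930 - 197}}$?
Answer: $- \frac{1577324179061}{3891308939416} \approx -0.40535$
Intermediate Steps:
$m = \frac{1}{32476} \approx 3.0792 \cdot 10^{-5}$
$\frac{m + 17775}{-43853 + \frac{-4963 - 23906}{-18930 - 197}} = \frac{\frac{1}{32476} + 17775}{-43853 + \frac{-4963 - 23906}{-18930 - 197}} = \frac{577260901}{32476 \left(-43853 - \frac{28869}{-19127}\right)} = \frac{577260901}{32476 \left(-43853 - - \frac{28869}{19127}\right)} = \frac{577260901}{32476 \left(-43853 + \frac{28869}{19127}\right)} = \frac{577260901}{32476 \left(- \frac{838747462}{19127}\right)} = \frac{577260901}{32476} \left(- \frac{19127}{838747462}\right) = - \frac{1577324179061}{3891308939416}$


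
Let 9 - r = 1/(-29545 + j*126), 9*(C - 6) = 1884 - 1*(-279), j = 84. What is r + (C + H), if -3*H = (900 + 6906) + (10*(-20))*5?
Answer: -114524437/56883 ≈ -2013.3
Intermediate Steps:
C = 739/3 (C = 6 + (1884 - 1*(-279))/9 = 6 + (1884 + 279)/9 = 6 + (1/9)*2163 = 6 + 721/3 = 739/3 ≈ 246.33)
r = 170650/18961 (r = 9 - 1/(-29545 + 84*126) = 9 - 1/(-29545 + 10584) = 9 - 1/(-18961) = 9 - 1*(-1/18961) = 9 + 1/18961 = 170650/18961 ≈ 9.0000)
H = -6806/3 (H = -((900 + 6906) + (10*(-20))*5)/3 = -(7806 - 200*5)/3 = -(7806 - 1000)/3 = -1/3*6806 = -6806/3 ≈ -2268.7)
r + (C + H) = 170650/18961 + (739/3 - 6806/3) = 170650/18961 - 6067/3 = -114524437/56883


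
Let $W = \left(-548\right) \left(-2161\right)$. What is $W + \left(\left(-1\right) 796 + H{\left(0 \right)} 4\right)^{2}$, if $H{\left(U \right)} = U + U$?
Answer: $1817844$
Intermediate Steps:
$H{\left(U \right)} = 2 U$
$W = 1184228$
$W + \left(\left(-1\right) 796 + H{\left(0 \right)} 4\right)^{2} = 1184228 + \left(\left(-1\right) 796 + 2 \cdot 0 \cdot 4\right)^{2} = 1184228 + \left(-796 + 0 \cdot 4\right)^{2} = 1184228 + \left(-796 + 0\right)^{2} = 1184228 + \left(-796\right)^{2} = 1184228 + 633616 = 1817844$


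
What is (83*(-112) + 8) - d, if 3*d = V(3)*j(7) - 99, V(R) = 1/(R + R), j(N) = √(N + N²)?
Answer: -9255 - √14/9 ≈ -9255.4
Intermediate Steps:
V(R) = 1/(2*R)
d = -33 + √14/9 (d = (((½)/3)*√(7*(1 + 7)) - 99)/3 = (((½)*(⅓))*√(7*8) - 99)/3 = (√56/6 - 99)/3 = ((2*√14)/6 - 99)/3 = (√14/3 - 99)/3 = (-99 + √14/3)/3 = -33 + √14/9 ≈ -32.584)
(83*(-112) + 8) - d = (83*(-112) + 8) - (-33 + √14/9) = (-9296 + 8) + (33 - √14/9) = -9288 + (33 - √14/9) = -9255 - √14/9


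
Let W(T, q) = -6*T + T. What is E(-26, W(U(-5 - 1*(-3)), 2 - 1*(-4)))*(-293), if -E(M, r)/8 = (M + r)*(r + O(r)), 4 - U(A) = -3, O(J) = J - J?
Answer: 5004440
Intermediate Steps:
O(J) = 0
U(A) = 7 (U(A) = 4 - 1*(-3) = 4 + 3 = 7)
W(T, q) = -5*T
E(M, r) = -8*r*(M + r) (E(M, r) = -8*(M + r)*(r + 0) = -8*(M + r)*r = -8*r*(M + r))
E(-26, W(U(-5 - 1*(-3)), 2 - 1*(-4)))*(-293) = (8*(-5*7)*(-1*(-26) - (-5)*7))*(-293) = (8*(-35)*(26 - 1*(-35)))*(-293) = (8*(-35)*(26 + 35))*(-293) = (8*(-35)*61)*(-293) = -17080*(-293) = 5004440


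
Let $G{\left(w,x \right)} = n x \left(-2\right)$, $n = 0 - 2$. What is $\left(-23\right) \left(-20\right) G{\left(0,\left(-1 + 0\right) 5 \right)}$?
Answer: $-9200$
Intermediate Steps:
$n = -2$ ($n = 0 - 2 = -2$)
$G{\left(w,x \right)} = 4 x$ ($G{\left(w,x \right)} = - 2 x \left(-2\right) = 4 x$)
$\left(-23\right) \left(-20\right) G{\left(0,\left(-1 + 0\right) 5 \right)} = \left(-23\right) \left(-20\right) 4 \left(-1 + 0\right) 5 = 460 \cdot 4 \left(\left(-1\right) 5\right) = 460 \cdot 4 \left(-5\right) = 460 \left(-20\right) = -9200$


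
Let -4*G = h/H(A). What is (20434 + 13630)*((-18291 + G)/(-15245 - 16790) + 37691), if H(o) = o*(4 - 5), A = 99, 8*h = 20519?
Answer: 8143850628506921/6342930 ≈ 1.2839e+9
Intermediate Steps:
h = 20519/8 (h = (⅛)*20519 = 20519/8 ≈ 2564.9)
H(o) = -o (H(o) = o*(-1) = -o)
G = 20519/3168 (G = -20519/(32*((-1*99))) = -20519/(32*(-99)) = -20519*(-1)/(32*99) = -¼*(-20519/792) = 20519/3168 ≈ 6.4770)
(20434 + 13630)*((-18291 + G)/(-15245 - 16790) + 37691) = (20434 + 13630)*((-18291 + 20519/3168)/(-15245 - 16790) + 37691) = 34064*(-57925369/3168/(-32035) + 37691) = 34064*(-57925369/3168*(-1/32035) + 37691) = 34064*(57925369/101486880 + 37691) = 34064*(3825199919449/101486880) = 8143850628506921/6342930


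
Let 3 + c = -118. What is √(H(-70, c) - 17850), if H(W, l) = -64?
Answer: 13*I*√106 ≈ 133.84*I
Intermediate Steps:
c = -121 (c = -3 - 118 = -121)
√(H(-70, c) - 17850) = √(-64 - 17850) = √(-17914) = 13*I*√106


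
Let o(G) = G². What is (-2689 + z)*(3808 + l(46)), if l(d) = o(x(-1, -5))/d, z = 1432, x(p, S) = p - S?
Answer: -110103144/23 ≈ -4.7871e+6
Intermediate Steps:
l(d) = 16/d (l(d) = (-1 - 1*(-5))²/d = (-1 + 5)²/d = 4²/d = 16/d)
(-2689 + z)*(3808 + l(46)) = (-2689 + 1432)*(3808 + 16/46) = -1257*(3808 + 16*(1/46)) = -1257*(3808 + 8/23) = -1257*87592/23 = -110103144/23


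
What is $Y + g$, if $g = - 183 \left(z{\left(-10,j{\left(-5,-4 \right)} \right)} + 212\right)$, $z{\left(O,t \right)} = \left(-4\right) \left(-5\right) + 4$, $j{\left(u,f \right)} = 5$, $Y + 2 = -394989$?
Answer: $-438179$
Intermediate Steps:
$Y = -394991$ ($Y = -2 - 394989 = -394991$)
$z{\left(O,t \right)} = 24$ ($z{\left(O,t \right)} = 20 + 4 = 24$)
$g = -43188$ ($g = - 183 \left(24 + 212\right) = \left(-183\right) 236 = -43188$)
$Y + g = -394991 - 43188 = -438179$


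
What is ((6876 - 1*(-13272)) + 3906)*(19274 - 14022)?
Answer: 126331608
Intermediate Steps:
((6876 - 1*(-13272)) + 3906)*(19274 - 14022) = ((6876 + 13272) + 3906)*5252 = (20148 + 3906)*5252 = 24054*5252 = 126331608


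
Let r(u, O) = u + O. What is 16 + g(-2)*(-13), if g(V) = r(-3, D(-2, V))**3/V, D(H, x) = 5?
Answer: 68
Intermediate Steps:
r(u, O) = O + u
g(V) = 8/V (g(V) = (5 - 3)**3/V = 2**3/V = 8/V)
16 + g(-2)*(-13) = 16 + (8/(-2))*(-13) = 16 + (8*(-1/2))*(-13) = 16 - 4*(-13) = 16 + 52 = 68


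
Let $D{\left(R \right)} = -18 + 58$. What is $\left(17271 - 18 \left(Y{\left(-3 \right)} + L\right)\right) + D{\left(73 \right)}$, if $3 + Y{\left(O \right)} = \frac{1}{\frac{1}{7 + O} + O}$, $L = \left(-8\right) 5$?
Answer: $\frac{199007}{11} \approx 18092.0$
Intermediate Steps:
$L = -40$
$D{\left(R \right)} = 40$
$Y{\left(O \right)} = -3 + \frac{1}{O + \frac{1}{7 + O}}$ ($Y{\left(O \right)} = -3 + \frac{1}{\frac{1}{7 + O} + O} = -3 + \frac{1}{O + \frac{1}{7 + O}}$)
$\left(17271 - 18 \left(Y{\left(-3 \right)} + L\right)\right) + D{\left(73 \right)} = \left(17271 - 18 \left(\frac{4 - -60 - 3 \left(-3\right)^{2}}{1 + \left(-3\right)^{2} + 7 \left(-3\right)} - 40\right)\right) + 40 = \left(17271 - 18 \left(\frac{4 + 60 - 27}{1 + 9 - 21} - 40\right)\right) + 40 = \left(17271 - 18 \left(\frac{4 + 60 - 27}{-11} - 40\right)\right) + 40 = \left(17271 - 18 \left(\left(- \frac{1}{11}\right) 37 - 40\right)\right) + 40 = \left(17271 - 18 \left(- \frac{37}{11} - 40\right)\right) + 40 = \left(17271 - - \frac{8586}{11}\right) + 40 = \left(17271 + \frac{8586}{11}\right) + 40 = \frac{198567}{11} + 40 = \frac{199007}{11}$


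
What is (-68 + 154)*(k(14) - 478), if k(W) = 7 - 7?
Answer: -41108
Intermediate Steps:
k(W) = 0
(-68 + 154)*(k(14) - 478) = (-68 + 154)*(0 - 478) = 86*(-478) = -41108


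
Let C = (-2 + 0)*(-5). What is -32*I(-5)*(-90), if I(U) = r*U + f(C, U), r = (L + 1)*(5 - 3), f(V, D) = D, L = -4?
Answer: 72000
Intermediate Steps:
C = 10 (C = -2*(-5) = 10)
r = -6 (r = (-4 + 1)*(5 - 3) = -3*2 = -6)
I(U) = -5*U (I(U) = -6*U + U = -5*U)
-32*I(-5)*(-90) = -(-160)*(-5)*(-90) = -32*25*(-90) = -800*(-90) = 72000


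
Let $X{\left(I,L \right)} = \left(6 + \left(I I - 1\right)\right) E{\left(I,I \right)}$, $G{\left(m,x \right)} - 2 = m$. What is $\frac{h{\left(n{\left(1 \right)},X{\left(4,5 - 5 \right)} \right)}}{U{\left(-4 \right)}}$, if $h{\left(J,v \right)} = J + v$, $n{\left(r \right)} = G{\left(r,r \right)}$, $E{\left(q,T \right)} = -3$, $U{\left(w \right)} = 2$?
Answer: $-30$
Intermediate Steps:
$G{\left(m,x \right)} = 2 + m$
$n{\left(r \right)} = 2 + r$
$X{\left(I,L \right)} = -15 - 3 I^{2}$ ($X{\left(I,L \right)} = \left(6 + \left(I I - 1\right)\right) \left(-3\right) = \left(6 + \left(I^{2} - 1\right)\right) \left(-3\right) = \left(6 + \left(-1 + I^{2}\right)\right) \left(-3\right) = \left(5 + I^{2}\right) \left(-3\right) = -15 - 3 I^{2}$)
$\frac{h{\left(n{\left(1 \right)},X{\left(4,5 - 5 \right)} \right)}}{U{\left(-4 \right)}} = \frac{\left(2 + 1\right) - \left(15 + 3 \cdot 4^{2}\right)}{2} = \left(3 - 63\right) \frac{1}{2} = \left(-60\right) \frac{1}{2} = -30$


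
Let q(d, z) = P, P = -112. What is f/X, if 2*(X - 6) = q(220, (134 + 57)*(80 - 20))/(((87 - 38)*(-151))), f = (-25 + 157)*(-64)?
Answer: -4464768/3175 ≈ -1406.2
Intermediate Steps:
q(d, z) = -112
f = -8448 (f = 132*(-64) = -8448)
X = 6350/1057 (X = 6 + (-112*(-1/(151*(87 - 38))))/2 = 6 + (-112/(49*(-151)))/2 = 6 + (-112/(-7399))/2 = 6 + (-112*(-1/7399))/2 = 6 + (½)*(16/1057) = 6 + 8/1057 = 6350/1057 ≈ 6.0076)
f/X = -8448/6350/1057 = -8448*1057/6350 = -4464768/3175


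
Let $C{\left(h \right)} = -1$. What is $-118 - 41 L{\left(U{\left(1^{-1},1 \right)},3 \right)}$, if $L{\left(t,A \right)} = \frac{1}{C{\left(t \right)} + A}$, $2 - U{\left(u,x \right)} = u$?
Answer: $- \frac{277}{2} \approx -138.5$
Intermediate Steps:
$U{\left(u,x \right)} = 2 - u$
$L{\left(t,A \right)} = \frac{1}{-1 + A}$
$-118 - 41 L{\left(U{\left(1^{-1},1 \right)},3 \right)} = -118 - \frac{41}{-1 + 3} = -118 - \frac{41}{2} = - \frac{277}{2}$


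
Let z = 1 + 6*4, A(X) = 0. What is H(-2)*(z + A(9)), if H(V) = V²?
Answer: 100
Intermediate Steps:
z = 25 (z = 1 + 24 = 25)
H(-2)*(z + A(9)) = (-2)²*(25 + 0) = 4*25 = 100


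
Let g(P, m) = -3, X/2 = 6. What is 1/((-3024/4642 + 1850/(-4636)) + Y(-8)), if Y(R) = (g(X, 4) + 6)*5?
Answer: 5380078/75049429 ≈ 0.071687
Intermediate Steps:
X = 12 (X = 2*6 = 12)
Y(R) = 15 (Y(R) = (-3 + 6)*5 = 3*5 = 15)
1/((-3024/4642 + 1850/(-4636)) + Y(-8)) = 1/((-3024/4642 + 1850/(-4636)) + 15) = 1/((-3024*1/4642 + 1850*(-1/4636)) + 15) = 1/((-1512/2321 - 925/2318) + 15) = 1/(-5651741/5380078 + 15) = 1/(75049429/5380078) = 5380078/75049429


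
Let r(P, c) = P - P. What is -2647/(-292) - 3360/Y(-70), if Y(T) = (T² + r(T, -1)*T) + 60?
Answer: 75925/9052 ≈ 8.3876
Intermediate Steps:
r(P, c) = 0
Y(T) = 60 + T² (Y(T) = (T² + 0*T) + 60 = (T² + 0) + 60 = T² + 60 = 60 + T²)
-2647/(-292) - 3360/Y(-70) = -2647/(-292) - 3360/(60 + (-70)²) = -2647*(-1/292) - 3360/(60 + 4900) = 2647/292 - 3360/4960 = 2647/292 - 3360*1/4960 = 2647/292 - 21/31 = 75925/9052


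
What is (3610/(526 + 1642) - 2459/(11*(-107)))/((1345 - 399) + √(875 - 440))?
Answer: 205971763/51874531114 - 4790041*√435/1141239684508 ≈ 0.0038830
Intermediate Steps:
(3610/(526 + 1642) - 2459/(11*(-107)))/((1345 - 399) + √(875 - 440)) = (3610/2168 - 2459/(-1177))/(946 + √435) = (3610*(1/2168) - 2459*(-1/1177))/(946 + √435) = (1805/1084 + 2459/1177)/(946 + √435) = 4790041/(1275868*(946 + √435))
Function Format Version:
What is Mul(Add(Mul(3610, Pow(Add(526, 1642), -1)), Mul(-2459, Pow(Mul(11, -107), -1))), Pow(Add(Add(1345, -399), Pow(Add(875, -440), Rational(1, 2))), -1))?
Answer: Add(Rational(205971763, 51874531114), Mul(Rational(-4790041, 1141239684508), Pow(435, Rational(1, 2)))) ≈ 0.0038830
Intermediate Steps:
Mul(Add(Mul(3610, Pow(Add(526, 1642), -1)), Mul(-2459, Pow(Mul(11, -107), -1))), Pow(Add(Add(1345, -399), Pow(Add(875, -440), Rational(1, 2))), -1)) = Mul(Add(Mul(3610, Pow(2168, -1)), Mul(-2459, Pow(-1177, -1))), Pow(Add(946, Pow(435, Rational(1, 2))), -1)) = Mul(Add(Mul(3610, Rational(1, 2168)), Mul(-2459, Rational(-1, 1177))), Pow(Add(946, Pow(435, Rational(1, 2))), -1)) = Mul(Add(Rational(1805, 1084), Rational(2459, 1177)), Pow(Add(946, Pow(435, Rational(1, 2))), -1)) = Mul(Rational(4790041, 1275868), Pow(Add(946, Pow(435, Rational(1, 2))), -1))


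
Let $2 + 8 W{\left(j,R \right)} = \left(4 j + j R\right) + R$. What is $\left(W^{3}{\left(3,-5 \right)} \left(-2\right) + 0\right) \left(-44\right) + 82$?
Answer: $- \frac{719}{8} \approx -89.875$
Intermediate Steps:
$W{\left(j,R \right)} = - \frac{1}{4} + \frac{j}{2} + \frac{R}{8} + \frac{R j}{8}$ ($W{\left(j,R \right)} = - \frac{1}{4} + \frac{\left(4 j + j R\right) + R}{8} = - \frac{1}{4} + \frac{\left(4 j + R j\right) + R}{8} = - \frac{1}{4} + \frac{R + 4 j + R j}{8} = - \frac{1}{4} + \left(\frac{j}{2} + \frac{R}{8} + \frac{R j}{8}\right) = - \frac{1}{4} + \frac{j}{2} + \frac{R}{8} + \frac{R j}{8}$)
$\left(W^{3}{\left(3,-5 \right)} \left(-2\right) + 0\right) \left(-44\right) + 82 = \left(\left(- \frac{1}{4} + \frac{1}{2} \cdot 3 + \frac{1}{8} \left(-5\right) + \frac{1}{8} \left(-5\right) 3\right)^{3} \left(-2\right) + 0\right) \left(-44\right) + 82 = \left(\left(- \frac{1}{4} + \frac{3}{2} - \frac{5}{8} - \frac{15}{8}\right)^{3} \left(-2\right) + 0\right) \left(-44\right) + 82 = \left(\left(- \frac{5}{4}\right)^{3} \left(-2\right) + 0\right) \left(-44\right) + 82 = \left(\left(- \frac{125}{64}\right) \left(-2\right) + 0\right) \left(-44\right) + 82 = \left(\frac{125}{32} + 0\right) \left(-44\right) + 82 = \frac{125}{32} \left(-44\right) + 82 = - \frac{1375}{8} + 82 = - \frac{719}{8}$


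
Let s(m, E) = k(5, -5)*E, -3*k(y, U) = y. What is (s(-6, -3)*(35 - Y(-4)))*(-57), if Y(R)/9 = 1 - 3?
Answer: -15105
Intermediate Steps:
Y(R) = -18 (Y(R) = 9*(1 - 3) = 9*(-2) = -18)
k(y, U) = -y/3
s(m, E) = -5*E/3 (s(m, E) = (-⅓*5)*E = -5*E/3)
(s(-6, -3)*(35 - Y(-4)))*(-57) = ((-5/3*(-3))*(35 - 1*(-18)))*(-57) = (5*(35 + 18))*(-57) = (5*53)*(-57) = 265*(-57) = -15105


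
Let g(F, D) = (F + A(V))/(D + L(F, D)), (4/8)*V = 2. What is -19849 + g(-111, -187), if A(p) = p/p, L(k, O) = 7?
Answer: -357271/18 ≈ -19848.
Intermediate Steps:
V = 4 (V = 2*2 = 4)
A(p) = 1
g(F, D) = (1 + F)/(7 + D) (g(F, D) = (F + 1)/(D + 7) = (1 + F)/(7 + D))
-19849 + g(-111, -187) = -19849 + (1 - 111)/(7 - 187) = -19849 - 110/(-180) = -19849 - 1/180*(-110) = -19849 + 11/18 = -357271/18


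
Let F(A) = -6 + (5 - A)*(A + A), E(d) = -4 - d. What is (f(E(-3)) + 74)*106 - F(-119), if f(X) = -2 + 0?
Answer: 37150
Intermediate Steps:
f(X) = -2
F(A) = -6 + 2*A*(5 - A) (F(A) = -6 + (5 - A)*(2*A) = -6 + 2*A*(5 - A))
(f(E(-3)) + 74)*106 - F(-119) = (-2 + 74)*106 - (-6 - 2*(-119)² + 10*(-119)) = 72*106 - (-6 - 2*14161 - 1190) = 7632 - (-6 - 28322 - 1190) = 7632 - 1*(-29518) = 7632 + 29518 = 37150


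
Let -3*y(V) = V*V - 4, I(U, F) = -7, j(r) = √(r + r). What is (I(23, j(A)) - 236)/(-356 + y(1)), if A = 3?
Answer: 243/355 ≈ 0.68451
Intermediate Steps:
j(r) = √2*√r (j(r) = √(2*r) = √2*√r)
y(V) = 4/3 - V²/3 (y(V) = -(V*V - 4)/3 = -(V² - 4)/3 = -(-4 + V²)/3 = 4/3 - V²/3)
(I(23, j(A)) - 236)/(-356 + y(1)) = (-7 - 236)/(-356 + (4/3 - ⅓*1²)) = -243/(-356 + (4/3 - ⅓*1)) = -243/(-356 + (4/3 - ⅓)) = -243/(-356 + 1) = -243/(-355) = -243*(-1/355) = 243/355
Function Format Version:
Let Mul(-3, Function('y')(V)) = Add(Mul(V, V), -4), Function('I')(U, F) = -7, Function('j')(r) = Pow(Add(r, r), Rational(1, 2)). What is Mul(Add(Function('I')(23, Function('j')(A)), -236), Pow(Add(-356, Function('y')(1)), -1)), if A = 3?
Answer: Rational(243, 355) ≈ 0.68451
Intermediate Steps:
Function('j')(r) = Mul(Pow(2, Rational(1, 2)), Pow(r, Rational(1, 2))) (Function('j')(r) = Pow(Mul(2, r), Rational(1, 2)) = Mul(Pow(2, Rational(1, 2)), Pow(r, Rational(1, 2))))
Function('y')(V) = Add(Rational(4, 3), Mul(Rational(-1, 3), Pow(V, 2))) (Function('y')(V) = Mul(Rational(-1, 3), Add(Mul(V, V), -4)) = Mul(Rational(-1, 3), Add(Pow(V, 2), -4)) = Mul(Rational(-1, 3), Add(-4, Pow(V, 2))) = Add(Rational(4, 3), Mul(Rational(-1, 3), Pow(V, 2))))
Mul(Add(Function('I')(23, Function('j')(A)), -236), Pow(Add(-356, Function('y')(1)), -1)) = Mul(Add(-7, -236), Pow(Add(-356, Add(Rational(4, 3), Mul(Rational(-1, 3), Pow(1, 2)))), -1)) = Mul(-243, Pow(Add(-356, Add(Rational(4, 3), Mul(Rational(-1, 3), 1))), -1)) = Mul(-243, Pow(Add(-356, Add(Rational(4, 3), Rational(-1, 3))), -1)) = Mul(-243, Pow(Add(-356, 1), -1)) = Mul(-243, Pow(-355, -1)) = Mul(-243, Rational(-1, 355)) = Rational(243, 355)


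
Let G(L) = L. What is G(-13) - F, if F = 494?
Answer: -507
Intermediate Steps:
G(-13) - F = -13 - 1*494 = -13 - 494 = -507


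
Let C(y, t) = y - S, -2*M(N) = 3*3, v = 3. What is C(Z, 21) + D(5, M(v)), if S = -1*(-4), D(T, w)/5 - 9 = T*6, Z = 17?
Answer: 208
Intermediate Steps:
M(N) = -9/2 (M(N) = -3*3/2 = -½*9 = -9/2)
D(T, w) = 45 + 30*T (D(T, w) = 45 + 5*(T*6) = 45 + 5*(6*T) = 45 + 30*T)
S = 4
C(y, t) = -4 + y (C(y, t) = y - 1*4 = y - 4 = -4 + y)
C(Z, 21) + D(5, M(v)) = (-4 + 17) + (45 + 30*5) = 13 + (45 + 150) = 13 + 195 = 208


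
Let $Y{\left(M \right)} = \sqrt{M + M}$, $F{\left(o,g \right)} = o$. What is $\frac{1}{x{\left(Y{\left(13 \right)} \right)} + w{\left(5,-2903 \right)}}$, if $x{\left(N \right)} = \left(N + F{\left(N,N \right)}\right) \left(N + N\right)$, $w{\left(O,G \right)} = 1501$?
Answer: $\frac{1}{1605} \approx 0.00062305$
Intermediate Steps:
$Y{\left(M \right)} = \sqrt{2} \sqrt{M}$ ($Y{\left(M \right)} = \sqrt{2 M} = \sqrt{2} \sqrt{M}$)
$x{\left(N \right)} = 4 N^{2}$ ($x{\left(N \right)} = \left(N + N\right) \left(N + N\right) = 2 N 2 N = 4 N^{2}$)
$\frac{1}{x{\left(Y{\left(13 \right)} \right)} + w{\left(5,-2903 \right)}} = \frac{1}{4 \left(\sqrt{2} \sqrt{13}\right)^{2} + 1501} = \frac{1}{4 \left(\sqrt{26}\right)^{2} + 1501} = \frac{1}{4 \cdot 26 + 1501} = \frac{1}{104 + 1501} = \frac{1}{1605}$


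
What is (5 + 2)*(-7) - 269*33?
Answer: -8926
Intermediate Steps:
(5 + 2)*(-7) - 269*33 = 7*(-7) - 8877 = -49 - 8877 = -8926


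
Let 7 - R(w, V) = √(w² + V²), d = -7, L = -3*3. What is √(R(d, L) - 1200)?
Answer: √(-1193 - √130) ≈ 34.704*I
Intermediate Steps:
L = -9
R(w, V) = 7 - √(V² + w²) (R(w, V) = 7 - √(w² + V²) = 7 - √(V² + w²))
√(R(d, L) - 1200) = √((7 - √((-9)² + (-7)²)) - 1200) = √((7 - √(81 + 49)) - 1200) = √((7 - √130) - 1200) = √(-1193 - √130)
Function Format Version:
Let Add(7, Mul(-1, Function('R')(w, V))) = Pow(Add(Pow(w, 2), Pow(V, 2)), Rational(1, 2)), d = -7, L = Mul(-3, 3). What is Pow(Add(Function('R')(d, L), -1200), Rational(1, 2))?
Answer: Pow(Add(-1193, Mul(-1, Pow(130, Rational(1, 2)))), Rational(1, 2)) ≈ Mul(34.704, I)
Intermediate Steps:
L = -9
Function('R')(w, V) = Add(7, Mul(-1, Pow(Add(Pow(V, 2), Pow(w, 2)), Rational(1, 2)))) (Function('R')(w, V) = Add(7, Mul(-1, Pow(Add(Pow(w, 2), Pow(V, 2)), Rational(1, 2)))) = Add(7, Mul(-1, Pow(Add(Pow(V, 2), Pow(w, 2)), Rational(1, 2)))))
Pow(Add(Function('R')(d, L), -1200), Rational(1, 2)) = Pow(Add(Add(7, Mul(-1, Pow(Add(Pow(-9, 2), Pow(-7, 2)), Rational(1, 2)))), -1200), Rational(1, 2)) = Pow(Add(Add(7, Mul(-1, Pow(Add(81, 49), Rational(1, 2)))), -1200), Rational(1, 2)) = Pow(Add(Add(7, Mul(-1, Pow(130, Rational(1, 2)))), -1200), Rational(1, 2)) = Pow(Add(-1193, Mul(-1, Pow(130, Rational(1, 2)))), Rational(1, 2))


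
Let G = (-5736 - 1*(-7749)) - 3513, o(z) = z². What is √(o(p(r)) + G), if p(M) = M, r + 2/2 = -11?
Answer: 2*I*√339 ≈ 36.824*I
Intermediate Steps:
r = -12 (r = -1 - 11 = -12)
G = -1500 (G = (-5736 + 7749) - 3513 = 2013 - 3513 = -1500)
√(o(p(r)) + G) = √((-12)² - 1500) = √(144 - 1500) = √(-1356) = 2*I*√339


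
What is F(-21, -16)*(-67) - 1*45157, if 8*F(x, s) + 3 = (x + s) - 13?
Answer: -357705/8 ≈ -44713.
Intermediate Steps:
F(x, s) = -2 + s/8 + x/8 (F(x, s) = -3/8 + ((x + s) - 13)/8 = -3/8 + ((s + x) - 13)/8 = -3/8 + (-13 + s + x)/8 = -3/8 + (-13/8 + s/8 + x/8) = -2 + s/8 + x/8)
F(-21, -16)*(-67) - 1*45157 = (-2 + (1/8)*(-16) + (1/8)*(-21))*(-67) - 1*45157 = (-2 - 2 - 21/8)*(-67) - 45157 = -53/8*(-67) - 45157 = 3551/8 - 45157 = -357705/8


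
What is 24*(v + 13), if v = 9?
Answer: 528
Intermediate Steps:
24*(v + 13) = 24*(9 + 13) = 24*22 = 528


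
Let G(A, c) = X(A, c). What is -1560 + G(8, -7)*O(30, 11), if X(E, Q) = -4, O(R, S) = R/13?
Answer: -20400/13 ≈ -1569.2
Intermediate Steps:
O(R, S) = R/13 (O(R, S) = R*(1/13) = R/13)
G(A, c) = -4
-1560 + G(8, -7)*O(30, 11) = -1560 - 4*30/13 = -1560 - 120/13 = -20400/13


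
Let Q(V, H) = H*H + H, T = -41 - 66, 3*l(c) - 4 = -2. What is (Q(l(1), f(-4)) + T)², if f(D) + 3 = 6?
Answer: 9025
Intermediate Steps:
l(c) = ⅔ (l(c) = 4/3 + (⅓)*(-2) = 4/3 - ⅔ = ⅔)
f(D) = 3 (f(D) = -3 + 6 = 3)
T = -107
Q(V, H) = H + H² (Q(V, H) = H² + H = H + H²)
(Q(l(1), f(-4)) + T)² = (3*(1 + 3) - 107)² = (3*4 - 107)² = (12 - 107)² = (-95)² = 9025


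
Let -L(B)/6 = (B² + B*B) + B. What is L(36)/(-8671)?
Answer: 15768/8671 ≈ 1.8185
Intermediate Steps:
L(B) = -12*B² - 6*B (L(B) = -6*((B² + B*B) + B) = -6*((B² + B²) + B) = -6*(2*B² + B) = -6*(B + 2*B²) = -12*B² - 6*B)
L(36)/(-8671) = -6*36*(1 + 2*36)/(-8671) = -6*36*(1 + 72)*(-1/8671) = -6*36*73*(-1/8671) = -15768*(-1/8671) = 15768/8671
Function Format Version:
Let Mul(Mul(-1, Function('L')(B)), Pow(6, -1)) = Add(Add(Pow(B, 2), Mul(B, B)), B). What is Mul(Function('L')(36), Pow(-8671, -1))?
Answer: Rational(15768, 8671) ≈ 1.8185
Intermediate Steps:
Function('L')(B) = Add(Mul(-12, Pow(B, 2)), Mul(-6, B)) (Function('L')(B) = Mul(-6, Add(Add(Pow(B, 2), Mul(B, B)), B)) = Mul(-6, Add(Add(Pow(B, 2), Pow(B, 2)), B)) = Mul(-6, Add(Mul(2, Pow(B, 2)), B)) = Mul(-6, Add(B, Mul(2, Pow(B, 2)))) = Add(Mul(-12, Pow(B, 2)), Mul(-6, B)))
Mul(Function('L')(36), Pow(-8671, -1)) = Mul(Mul(-6, 36, Add(1, Mul(2, 36))), Pow(-8671, -1)) = Mul(Mul(-6, 36, Add(1, 72)), Rational(-1, 8671)) = Mul(Mul(-6, 36, 73), Rational(-1, 8671)) = Mul(-15768, Rational(-1, 8671)) = Rational(15768, 8671)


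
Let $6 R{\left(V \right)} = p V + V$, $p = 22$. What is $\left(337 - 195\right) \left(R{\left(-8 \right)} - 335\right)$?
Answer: $- \frac{155774}{3} \approx -51925.0$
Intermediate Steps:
$R{\left(V \right)} = \frac{23 V}{6}$ ($R{\left(V \right)} = \frac{22 V + V}{6} = \frac{23 V}{6}$)
$\left(337 - 195\right) \left(R{\left(-8 \right)} - 335\right) = \left(337 - 195\right) \left(\frac{23}{6} \left(-8\right) - 335\right) = 142 \left(- \frac{92}{3} - 335\right) = 142 \left(- \frac{1097}{3}\right) = - \frac{155774}{3}$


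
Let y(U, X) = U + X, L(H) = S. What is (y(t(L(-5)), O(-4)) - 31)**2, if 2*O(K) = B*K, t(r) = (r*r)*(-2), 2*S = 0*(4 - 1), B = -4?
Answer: 529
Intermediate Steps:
S = 0 (S = (0*(4 - 1))/2 = (0*3)/2 = (1/2)*0 = 0)
L(H) = 0
t(r) = -2*r**2 (t(r) = r**2*(-2) = -2*r**2)
O(K) = -2*K (O(K) = (-4*K)/2 = -2*K)
(y(t(L(-5)), O(-4)) - 31)**2 = ((-2*0**2 - 2*(-4)) - 31)**2 = ((-2*0 + 8) - 31)**2 = ((0 + 8) - 31)**2 = (8 - 31)**2 = (-23)**2 = 529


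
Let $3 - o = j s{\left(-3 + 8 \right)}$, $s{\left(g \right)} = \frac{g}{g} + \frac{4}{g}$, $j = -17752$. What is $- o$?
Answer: $- \frac{159783}{5} \approx -31957.0$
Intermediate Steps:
$s{\left(g \right)} = 1 + \frac{4}{g}$
$o = \frac{159783}{5}$ ($o = 3 - - 17752 \frac{4 + \left(-3 + 8\right)}{-3 + 8} = 3 - - 17752 \frac{4 + 5}{5} = 3 - - 17752 \cdot \frac{1}{5} \cdot 9 = 3 - \left(-17752\right) \frac{9}{5} = 3 - - \frac{159768}{5} = 3 + \frac{159768}{5} = \frac{159783}{5} \approx 31957.0$)
$- o = \left(-1\right) \frac{159783}{5} = - \frac{159783}{5}$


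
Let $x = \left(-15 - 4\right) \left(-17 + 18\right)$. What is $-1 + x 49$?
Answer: $-932$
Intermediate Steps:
$x = -19$ ($x = \left(-19\right) 1 = -19$)
$-1 + x 49 = -1 - 931 = -932$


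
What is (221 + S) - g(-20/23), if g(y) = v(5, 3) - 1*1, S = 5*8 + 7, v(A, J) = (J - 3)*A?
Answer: 269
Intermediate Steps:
v(A, J) = A*(-3 + J) (v(A, J) = (-3 + J)*A = A*(-3 + J))
S = 47 (S = 40 + 7 = 47)
g(y) = -1 (g(y) = 5*(-3 + 3) - 1*1 = 5*0 - 1 = 0 - 1 = -1)
(221 + S) - g(-20/23) = (221 + 47) - 1*(-1) = 268 + 1 = 269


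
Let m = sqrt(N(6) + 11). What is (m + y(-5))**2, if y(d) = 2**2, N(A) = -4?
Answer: (4 + sqrt(7))**2 ≈ 44.166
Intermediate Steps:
m = sqrt(7) (m = sqrt(-4 + 11) = sqrt(7) ≈ 2.6458)
y(d) = 4
(m + y(-5))**2 = (sqrt(7) + 4)**2 = (4 + sqrt(7))**2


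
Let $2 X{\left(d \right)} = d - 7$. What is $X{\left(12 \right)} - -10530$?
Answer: $\frac{21065}{2} \approx 10533.0$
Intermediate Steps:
$X{\left(d \right)} = - \frac{7}{2} + \frac{d}{2}$ ($X{\left(d \right)} = \frac{d - 7}{2} = \frac{-7 + d}{2} = - \frac{7}{2} + \frac{d}{2}$)
$X{\left(12 \right)} - -10530 = \left(- \frac{7}{2} + \frac{1}{2} \cdot 12\right) - -10530 = \left(- \frac{7}{2} + 6\right) + 10530 = \frac{5}{2} + 10530 = \frac{21065}{2}$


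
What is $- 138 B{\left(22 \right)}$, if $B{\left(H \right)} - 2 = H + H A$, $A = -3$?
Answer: $5796$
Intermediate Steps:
$B{\left(H \right)} = 2 - 2 H$ ($B{\left(H \right)} = 2 + \left(H + H \left(-3\right)\right) = 2 + \left(H - 3 H\right) = 2 - 2 H$)
$- 138 B{\left(22 \right)} = - 138 \left(2 - 44\right) = \left(-138\right) \left(-42\right) = 5796$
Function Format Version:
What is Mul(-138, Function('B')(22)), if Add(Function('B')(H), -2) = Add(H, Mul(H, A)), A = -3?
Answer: 5796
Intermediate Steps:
Function('B')(H) = Add(2, Mul(-2, H)) (Function('B')(H) = Add(2, Add(H, Mul(H, -3))) = Add(2, Add(H, Mul(-3, H))) = Add(2, Mul(-2, H)))
Mul(-138, Function('B')(22)) = Mul(-138, Add(2, Mul(-2, 22))) = Mul(-138, Add(2, -44)) = Mul(-138, -42) = 5796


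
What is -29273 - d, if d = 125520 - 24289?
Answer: -130504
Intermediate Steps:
d = 101231
-29273 - d = -29273 - 1*101231 = -29273 - 101231 = -130504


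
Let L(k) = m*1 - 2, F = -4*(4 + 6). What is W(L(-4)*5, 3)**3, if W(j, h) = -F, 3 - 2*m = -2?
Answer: 64000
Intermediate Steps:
m = 5/2 (m = 3/2 - 1/2*(-2) = 3/2 + 1 = 5/2 ≈ 2.5000)
F = -40 (F = -4*10 = -40)
L(k) = 1/2 (L(k) = (5/2)*1 - 2 = 5/2 - 2 = 1/2)
W(j, h) = 40 (W(j, h) = -1*(-40) = 40)
W(L(-4)*5, 3)**3 = 40**3 = 64000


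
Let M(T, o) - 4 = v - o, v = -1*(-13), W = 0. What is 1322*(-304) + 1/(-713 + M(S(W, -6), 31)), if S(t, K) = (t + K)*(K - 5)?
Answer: -292172577/727 ≈ -4.0189e+5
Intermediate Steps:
v = 13
S(t, K) = (-5 + K)*(K + t) (S(t, K) = (K + t)*(-5 + K) = (-5 + K)*(K + t))
M(T, o) = 17 - o (M(T, o) = 4 + (13 - o) = 17 - o)
1322*(-304) + 1/(-713 + M(S(W, -6), 31)) = 1322*(-304) + 1/(-713 + (17 - 1*31)) = -401888 + 1/(-713 + (17 - 31)) = -401888 + 1/(-713 - 14) = -401888 + 1/(-727) = -401888 - 1/727 = -292172577/727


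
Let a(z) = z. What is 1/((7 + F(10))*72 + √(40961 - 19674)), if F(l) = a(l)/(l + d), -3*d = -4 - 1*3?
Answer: 769896/403830961 - 1369*√21287/403830961 ≈ 0.0014119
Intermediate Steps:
d = 7/3 (d = -(-4 - 1*3)/3 = -(-4 - 3)/3 = -⅓*(-7) = 7/3 ≈ 2.3333)
F(l) = l/(7/3 + l) (F(l) = l/(l + 7/3) = l/(7/3 + l))
1/((7 + F(10))*72 + √(40961 - 19674)) = 1/((7 + 3*10/(7 + 3*10))*72 + √(40961 - 19674)) = 1/((7 + 3*10/(7 + 30))*72 + √21287) = 1/((7 + 3*10/37)*72 + √21287) = 1/((7 + 3*10*(1/37))*72 + √21287) = 1/((7 + 30/37)*72 + √21287) = 1/((289/37)*72 + √21287) = 1/(20808/37 + √21287)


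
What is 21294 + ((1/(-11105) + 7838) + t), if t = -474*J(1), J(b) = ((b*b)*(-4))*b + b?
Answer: 339302169/11105 ≈ 30554.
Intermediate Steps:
J(b) = b - 4*b³ (J(b) = (b²*(-4))*b + b = (-4*b²)*b + b = -4*b³ + b = b - 4*b³)
t = 1422 (t = -474*(1 - 4*1³) = -474*(1 - 4*1) = -474*(1 - 4) = -474*(-3) = 1422)
21294 + ((1/(-11105) + 7838) + t) = 21294 + ((1/(-11105) + 7838) + 1422) = 21294 + ((-1/11105 + 7838) + 1422) = 21294 + (87040989/11105 + 1422) = 21294 + 102832299/11105 = 339302169/11105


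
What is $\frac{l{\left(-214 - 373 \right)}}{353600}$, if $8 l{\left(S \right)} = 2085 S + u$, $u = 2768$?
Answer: $- \frac{71831}{166400} \approx -0.43168$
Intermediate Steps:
$l{\left(S \right)} = 346 + \frac{2085 S}{8}$ ($l{\left(S \right)} = \frac{2085 S + 2768}{8} = \frac{2768 + 2085 S}{8} = 346 + \frac{2085 S}{8}$)
$\frac{l{\left(-214 - 373 \right)}}{353600} = \frac{346 + \frac{2085 \left(-214 - 373\right)}{8}}{353600} = \left(346 + \frac{2085}{8} \left(-587\right)\right) \frac{1}{353600} = \left(346 - \frac{1223895}{8}\right) \frac{1}{353600} = \left(- \frac{1221127}{8}\right) \frac{1}{353600} = - \frac{71831}{166400}$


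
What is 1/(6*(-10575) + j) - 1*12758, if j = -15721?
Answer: -1010063619/79171 ≈ -12758.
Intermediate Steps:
1/(6*(-10575) + j) - 1*12758 = 1/(6*(-10575) - 15721) - 1*12758 = 1/(-63450 - 15721) - 12758 = 1/(-79171) - 12758 = -1/79171 - 12758 = -1010063619/79171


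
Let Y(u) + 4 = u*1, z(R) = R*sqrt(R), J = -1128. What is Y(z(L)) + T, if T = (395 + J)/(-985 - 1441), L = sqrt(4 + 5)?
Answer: -8971/2426 + 3*sqrt(3) ≈ 1.4983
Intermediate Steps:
L = 3 (L = sqrt(9) = 3)
z(R) = R**(3/2)
Y(u) = -4 + u (Y(u) = -4 + u*1 = -4 + u)
T = 733/2426 (T = (395 - 1128)/(-985 - 1441) = -733/(-2426) = -733*(-1/2426) = 733/2426 ≈ 0.30214)
Y(z(L)) + T = (-4 + 3**(3/2)) + 733/2426 = (-4 + 3*sqrt(3)) + 733/2426 = -8971/2426 + 3*sqrt(3)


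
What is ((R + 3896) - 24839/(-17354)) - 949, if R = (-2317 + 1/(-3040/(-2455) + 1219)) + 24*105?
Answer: 32766774503457/10397423498 ≈ 3151.4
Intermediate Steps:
R = 121625302/599137 (R = (-2317 + 1/(-3040*(-1/2455) + 1219)) + 2520 = (-2317 + 1/(608/491 + 1219)) + 2520 = (-2317 + 1/(599137/491)) + 2520 = (-2317 + 491/599137) + 2520 = -1388199938/599137 + 2520 = 121625302/599137 ≈ 203.00)
((R + 3896) - 24839/(-17354)) - 949 = ((121625302/599137 + 3896) - 24839/(-17354)) - 949 = (2455863054/599137 - 24839*(-1)/17354) - 949 = (2455863054/599137 - 1*(-24839/17354)) - 949 = (2455863054/599137 + 24839/17354) - 949 = 42633929403059/10397423498 - 949 = 32766774503457/10397423498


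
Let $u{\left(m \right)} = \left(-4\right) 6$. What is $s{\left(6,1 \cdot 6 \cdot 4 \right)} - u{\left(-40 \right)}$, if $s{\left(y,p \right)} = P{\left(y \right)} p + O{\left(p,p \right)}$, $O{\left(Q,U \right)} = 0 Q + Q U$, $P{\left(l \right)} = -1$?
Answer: $576$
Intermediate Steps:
$u{\left(m \right)} = -24$
$O{\left(Q,U \right)} = Q U$ ($O{\left(Q,U \right)} = 0 + Q U = Q U$)
$s{\left(y,p \right)} = p^{2} - p$ ($s{\left(y,p \right)} = - p + p p = - p + p^{2} = p^{2} - p$)
$s{\left(6,1 \cdot 6 \cdot 4 \right)} - u{\left(-40 \right)} = 1 \cdot 6 \cdot 4 \left(-1 + 1 \cdot 6 \cdot 4\right) - -24 = 6 \cdot 4 \left(-1 + 6 \cdot 4\right) + 24 = 24 \left(-1 + 24\right) + 24 = 24 \cdot 23 + 24 = 552 + 24 = 576$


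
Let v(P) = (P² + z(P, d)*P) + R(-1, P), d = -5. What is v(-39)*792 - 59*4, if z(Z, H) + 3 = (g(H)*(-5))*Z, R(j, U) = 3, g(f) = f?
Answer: 31415236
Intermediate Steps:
z(Z, H) = -3 - 5*H*Z (z(Z, H) = -3 + (H*(-5))*Z = -3 + (-5*H)*Z = -3 - 5*H*Z)
v(P) = 3 + P² + P*(-3 + 25*P) (v(P) = (P² + (-3 - 5*(-5)*P)*P) + 3 = (P² + (-3 + 25*P)*P) + 3 = (P² + P*(-3 + 25*P)) + 3 = 3 + P² + P*(-3 + 25*P))
v(-39)*792 - 59*4 = (3 - 3*(-39) + 26*(-39)²)*792 - 59*4 = (3 + 117 + 26*1521)*792 - 236 = (3 + 117 + 39546)*792 - 236 = 39666*792 - 236 = 31415472 - 236 = 31415236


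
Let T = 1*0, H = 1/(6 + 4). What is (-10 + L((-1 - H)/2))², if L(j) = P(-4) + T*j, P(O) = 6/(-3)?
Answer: 144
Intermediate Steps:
P(O) = -2 (P(O) = 6*(-⅓) = -2)
H = ⅒ (H = 1/10 = ⅒ ≈ 0.10000)
T = 0
L(j) = -2 (L(j) = -2 + 0*j = -2 + 0 = -2)
(-10 + L((-1 - H)/2))² = (-10 - 2)² = (-12)² = 144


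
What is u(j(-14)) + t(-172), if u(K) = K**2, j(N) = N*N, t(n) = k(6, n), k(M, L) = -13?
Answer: 38403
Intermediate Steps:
t(n) = -13
j(N) = N**2
u(j(-14)) + t(-172) = ((-14)**2)**2 - 13 = 196**2 - 13 = 38416 - 13 = 38403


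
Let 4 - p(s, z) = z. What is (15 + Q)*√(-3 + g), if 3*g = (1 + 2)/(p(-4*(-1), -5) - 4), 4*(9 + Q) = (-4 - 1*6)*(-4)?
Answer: 16*I*√70/5 ≈ 26.773*I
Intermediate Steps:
p(s, z) = 4 - z
Q = 1 (Q = -9 + ((-4 - 1*6)*(-4))/4 = -9 + ((-4 - 6)*(-4))/4 = -9 + (-10*(-4))/4 = -9 + (¼)*40 = -9 + 10 = 1)
g = ⅕ (g = ((1 + 2)/((4 - 1*(-5)) - 4))/3 = (3/((4 + 5) - 4))/3 = (3/(9 - 4))/3 = (3/5)/3 = (3*(⅕))/3 = (⅓)*(⅗) = ⅕ ≈ 0.20000)
(15 + Q)*√(-3 + g) = (15 + 1)*√(-3 + ⅕) = 16*√(-14/5) = 16*(I*√70/5) = 16*I*√70/5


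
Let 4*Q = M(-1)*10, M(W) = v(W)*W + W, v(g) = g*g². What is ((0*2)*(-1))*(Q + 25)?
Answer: 0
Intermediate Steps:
v(g) = g³
M(W) = W + W⁴ (M(W) = W³*W + W = W⁴ + W = W + W⁴)
Q = 0 (Q = ((-1 + (-1)⁴)*10)/4 = ((-1 + 1)*10)/4 = (0*10)/4 = (¼)*0 = 0)
((0*2)*(-1))*(Q + 25) = ((0*2)*(-1))*(0 + 25) = (0*(-1))*25 = 0*25 = 0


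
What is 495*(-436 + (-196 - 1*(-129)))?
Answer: -248985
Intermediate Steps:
495*(-436 + (-196 - 1*(-129))) = 495*(-436 + (-196 + 129)) = 495*(-436 - 67) = 495*(-503) = -248985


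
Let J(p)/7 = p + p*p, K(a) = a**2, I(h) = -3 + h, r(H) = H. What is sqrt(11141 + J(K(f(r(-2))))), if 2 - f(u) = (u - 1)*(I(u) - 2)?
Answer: sqrt(925915) ≈ 962.25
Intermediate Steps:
f(u) = 2 - (-1 + u)*(-5 + u) (f(u) = 2 - (u - 1)*((-3 + u) - 2) = 2 - (-1 + u)*(-5 + u))
J(p) = 7*p + 7*p**2 (J(p) = 7*(p + p*p) = 7*(p + p**2) = 7*p + 7*p**2)
sqrt(11141 + J(K(f(r(-2))))) = sqrt(11141 + 7*(-3 - 1*(-2)**2 + 6*(-2))**2*(1 + (-3 - 1*(-2)**2 + 6*(-2))**2)) = sqrt(11141 + 7*(-3 - 1*4 - 12)**2*(1 + (-3 - 1*4 - 12)**2)) = sqrt(11141 + 7*(-3 - 4 - 12)**2*(1 + (-3 - 4 - 12)**2)) = sqrt(11141 + 7*(-19)**2*(1 + (-19)**2)) = sqrt(11141 + 7*361*(1 + 361)) = sqrt(11141 + 7*361*362) = sqrt(11141 + 914774) = sqrt(925915)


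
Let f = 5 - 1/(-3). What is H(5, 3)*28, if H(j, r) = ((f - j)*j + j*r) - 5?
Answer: 980/3 ≈ 326.67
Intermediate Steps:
f = 16/3 (f = 5 - 1*(-⅓) = 5 + ⅓ = 16/3 ≈ 5.3333)
H(j, r) = -5 + j*r + j*(16/3 - j) (H(j, r) = ((16/3 - j)*j + j*r) - 5 = (j*(16/3 - j) + j*r) - 5 = (j*r + j*(16/3 - j)) - 5 = -5 + j*r + j*(16/3 - j))
H(5, 3)*28 = (-5 - 1*5² + (16/3)*5 + 5*3)*28 = (-5 - 1*25 + 80/3 + 15)*28 = (-5 - 25 + 80/3 + 15)*28 = (35/3)*28 = 980/3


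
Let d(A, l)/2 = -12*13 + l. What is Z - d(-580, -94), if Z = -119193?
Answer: -118693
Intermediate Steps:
d(A, l) = -312 + 2*l (d(A, l) = 2*(-12*13 + l) = 2*(-156 + l) = -312 + 2*l)
Z - d(-580, -94) = -119193 - (-312 + 2*(-94)) = -119193 - (-312 - 188) = -119193 - 1*(-500) = -119193 + 500 = -118693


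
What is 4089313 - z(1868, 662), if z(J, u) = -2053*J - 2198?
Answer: 7926515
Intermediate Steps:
z(J, u) = -2198 - 2053*J
4089313 - z(1868, 662) = 4089313 - (-2198 - 2053*1868) = 4089313 - (-2198 - 3835004) = 4089313 - 1*(-3837202) = 4089313 + 3837202 = 7926515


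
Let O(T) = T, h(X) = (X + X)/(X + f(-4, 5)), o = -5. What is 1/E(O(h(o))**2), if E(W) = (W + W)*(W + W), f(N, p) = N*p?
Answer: 625/64 ≈ 9.7656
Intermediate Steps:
h(X) = 2*X/(-20 + X) (h(X) = (X + X)/(X - 4*5) = (2*X)/(X - 20) = (2*X)/(-20 + X) = 2*X/(-20 + X))
E(W) = 4*W**2 (E(W) = (2*W)*(2*W) = 4*W**2)
1/E(O(h(o))**2) = 1/(4*((2*(-5)/(-20 - 5))**2)**2) = 1/(4*((2*(-5)/(-25))**2)**2) = 1/(4*((2*(-5)*(-1/25))**2)**2) = 1/(4*((2/5)**2)**2) = 1/(4*(4/25)**2) = 1/(4*(16/625)) = 1/(64/625) = 625/64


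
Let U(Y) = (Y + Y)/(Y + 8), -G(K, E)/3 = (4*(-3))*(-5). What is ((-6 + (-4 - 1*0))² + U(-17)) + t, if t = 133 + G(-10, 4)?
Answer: 511/9 ≈ 56.778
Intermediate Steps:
G(K, E) = -180 (G(K, E) = -3*4*(-3)*(-5) = -(-36)*(-5) = -3*60 = -180)
U(Y) = 2*Y/(8 + Y) (U(Y) = (2*Y)/(8 + Y) = 2*Y/(8 + Y))
t = -47 (t = 133 - 180 = -47)
((-6 + (-4 - 1*0))² + U(-17)) + t = ((-6 + (-4 - 1*0))² + 2*(-17)/(8 - 17)) - 47 = ((-6 + (-4 + 0))² + 2*(-17)/(-9)) - 47 = ((-6 - 4)² + 2*(-17)*(-⅑)) - 47 = ((-10)² + 34/9) - 47 = (100 + 34/9) - 47 = 934/9 - 47 = 511/9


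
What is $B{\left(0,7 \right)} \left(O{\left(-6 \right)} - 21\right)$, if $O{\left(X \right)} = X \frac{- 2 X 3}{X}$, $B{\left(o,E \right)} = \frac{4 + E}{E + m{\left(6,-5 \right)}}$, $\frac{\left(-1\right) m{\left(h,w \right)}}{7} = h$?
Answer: $- \frac{33}{7} \approx -4.7143$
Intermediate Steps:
$m{\left(h,w \right)} = - 7 h$
$B{\left(o,E \right)} = \frac{4 + E}{-42 + E}$ ($B{\left(o,E \right)} = \frac{4 + E}{E - 42} = \frac{4 + E}{-42 + E}$)
$O{\left(X \right)} = - 6 X$ ($O{\left(X \right)} = X \frac{\left(-6\right) X}{X} = X \left(-6\right) = - 6 X$)
$B{\left(0,7 \right)} \left(O{\left(-6 \right)} - 21\right) = \frac{4 + 7}{-42 + 7} \left(\left(-6\right) \left(-6\right) - 21\right) = \frac{1}{-35} \cdot 11 \left(36 - 21\right) = \left(- \frac{1}{35}\right) 11 \cdot 15 = \left(- \frac{11}{35}\right) 15 = - \frac{33}{7}$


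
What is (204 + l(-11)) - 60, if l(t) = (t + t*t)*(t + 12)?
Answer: 254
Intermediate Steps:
l(t) = (12 + t)*(t + t²) (l(t) = (t + t²)*(12 + t) = (12 + t)*(t + t²))
(204 + l(-11)) - 60 = (204 - 11*(12 + (-11)² + 13*(-11))) - 60 = (204 - 11*(12 + 121 - 143)) - 60 = (204 - 11*(-10)) - 60 = (204 + 110) - 60 = 314 - 60 = 254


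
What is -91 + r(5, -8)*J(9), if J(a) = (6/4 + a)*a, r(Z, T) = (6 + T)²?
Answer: 287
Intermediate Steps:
J(a) = a*(3/2 + a) (J(a) = (6*(¼) + a)*a = (3/2 + a)*a = a*(3/2 + a))
-91 + r(5, -8)*J(9) = -91 + (6 - 8)²*((½)*9*(3 + 2*9)) = -91 + (-2)²*((½)*9*(3 + 18)) = -91 + 4*((½)*9*21) = -91 + 4*(189/2) = -91 + 378 = 287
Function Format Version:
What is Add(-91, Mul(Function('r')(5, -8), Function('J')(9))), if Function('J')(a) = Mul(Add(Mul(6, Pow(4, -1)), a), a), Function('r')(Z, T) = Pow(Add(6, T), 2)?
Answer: 287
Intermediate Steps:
Function('J')(a) = Mul(a, Add(Rational(3, 2), a)) (Function('J')(a) = Mul(Add(Mul(6, Rational(1, 4)), a), a) = Mul(Add(Rational(3, 2), a), a) = Mul(a, Add(Rational(3, 2), a)))
Add(-91, Mul(Function('r')(5, -8), Function('J')(9))) = Add(-91, Mul(Pow(Add(6, -8), 2), Mul(Rational(1, 2), 9, Add(3, Mul(2, 9))))) = Add(-91, Mul(Pow(-2, 2), Mul(Rational(1, 2), 9, Add(3, 18)))) = Add(-91, Mul(4, Mul(Rational(1, 2), 9, 21))) = Add(-91, Mul(4, Rational(189, 2))) = Add(-91, 378) = 287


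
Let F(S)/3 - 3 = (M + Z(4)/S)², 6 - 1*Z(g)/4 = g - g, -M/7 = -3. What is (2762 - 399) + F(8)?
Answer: 4100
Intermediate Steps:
M = 21 (M = -7*(-3) = 21)
Z(g) = 24 (Z(g) = 24 - 4*(g - g) = 24 - 4*0 = 24 + 0 = 24)
F(S) = 9 + 3*(21 + 24/S)²
(2762 - 399) + F(8) = (2762 - 399) + (1332 + 1728/8² + 3024/8) = 2363 + (1332 + 1728*(1/64) + 3024*(⅛)) = 2363 + (1332 + 27 + 378) = 2363 + 1737 = 4100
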